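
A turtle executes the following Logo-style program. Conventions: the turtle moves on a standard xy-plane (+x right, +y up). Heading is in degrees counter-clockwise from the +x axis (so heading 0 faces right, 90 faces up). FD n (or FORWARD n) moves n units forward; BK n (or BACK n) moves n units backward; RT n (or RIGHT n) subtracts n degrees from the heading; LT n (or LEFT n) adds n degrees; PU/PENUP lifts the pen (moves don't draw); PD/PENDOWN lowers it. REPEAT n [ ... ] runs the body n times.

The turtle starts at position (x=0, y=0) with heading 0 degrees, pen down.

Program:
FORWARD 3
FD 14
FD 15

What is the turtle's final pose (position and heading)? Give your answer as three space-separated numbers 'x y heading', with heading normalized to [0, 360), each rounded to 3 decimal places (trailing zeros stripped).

Executing turtle program step by step:
Start: pos=(0,0), heading=0, pen down
FD 3: (0,0) -> (3,0) [heading=0, draw]
FD 14: (3,0) -> (17,0) [heading=0, draw]
FD 15: (17,0) -> (32,0) [heading=0, draw]
Final: pos=(32,0), heading=0, 3 segment(s) drawn

Answer: 32 0 0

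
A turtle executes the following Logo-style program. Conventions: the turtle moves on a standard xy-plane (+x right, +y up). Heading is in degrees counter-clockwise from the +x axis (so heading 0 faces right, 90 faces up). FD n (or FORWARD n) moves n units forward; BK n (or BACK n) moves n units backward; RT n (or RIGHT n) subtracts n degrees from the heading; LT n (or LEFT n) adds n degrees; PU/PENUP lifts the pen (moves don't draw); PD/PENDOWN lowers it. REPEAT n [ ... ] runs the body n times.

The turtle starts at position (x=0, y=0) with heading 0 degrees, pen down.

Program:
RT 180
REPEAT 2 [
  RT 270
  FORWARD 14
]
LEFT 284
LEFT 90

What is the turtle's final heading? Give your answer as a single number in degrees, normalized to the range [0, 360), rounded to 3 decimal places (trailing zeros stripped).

Answer: 14

Derivation:
Executing turtle program step by step:
Start: pos=(0,0), heading=0, pen down
RT 180: heading 0 -> 180
REPEAT 2 [
  -- iteration 1/2 --
  RT 270: heading 180 -> 270
  FD 14: (0,0) -> (0,-14) [heading=270, draw]
  -- iteration 2/2 --
  RT 270: heading 270 -> 0
  FD 14: (0,-14) -> (14,-14) [heading=0, draw]
]
LT 284: heading 0 -> 284
LT 90: heading 284 -> 14
Final: pos=(14,-14), heading=14, 2 segment(s) drawn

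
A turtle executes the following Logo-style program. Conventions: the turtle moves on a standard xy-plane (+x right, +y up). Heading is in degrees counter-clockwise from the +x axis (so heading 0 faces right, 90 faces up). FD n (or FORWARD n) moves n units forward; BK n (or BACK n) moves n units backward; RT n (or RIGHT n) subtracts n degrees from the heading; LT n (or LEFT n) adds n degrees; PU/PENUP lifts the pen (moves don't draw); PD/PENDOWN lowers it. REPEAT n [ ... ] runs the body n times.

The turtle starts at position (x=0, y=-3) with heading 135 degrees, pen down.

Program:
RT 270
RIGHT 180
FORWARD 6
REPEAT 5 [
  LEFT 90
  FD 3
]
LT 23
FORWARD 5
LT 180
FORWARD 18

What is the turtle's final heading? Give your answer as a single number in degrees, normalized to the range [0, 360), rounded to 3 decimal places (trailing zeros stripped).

Answer: 338

Derivation:
Executing turtle program step by step:
Start: pos=(0,-3), heading=135, pen down
RT 270: heading 135 -> 225
RT 180: heading 225 -> 45
FD 6: (0,-3) -> (4.243,1.243) [heading=45, draw]
REPEAT 5 [
  -- iteration 1/5 --
  LT 90: heading 45 -> 135
  FD 3: (4.243,1.243) -> (2.121,3.364) [heading=135, draw]
  -- iteration 2/5 --
  LT 90: heading 135 -> 225
  FD 3: (2.121,3.364) -> (0,1.243) [heading=225, draw]
  -- iteration 3/5 --
  LT 90: heading 225 -> 315
  FD 3: (0,1.243) -> (2.121,-0.879) [heading=315, draw]
  -- iteration 4/5 --
  LT 90: heading 315 -> 45
  FD 3: (2.121,-0.879) -> (4.243,1.243) [heading=45, draw]
  -- iteration 5/5 --
  LT 90: heading 45 -> 135
  FD 3: (4.243,1.243) -> (2.121,3.364) [heading=135, draw]
]
LT 23: heading 135 -> 158
FD 5: (2.121,3.364) -> (-2.515,5.237) [heading=158, draw]
LT 180: heading 158 -> 338
FD 18: (-2.515,5.237) -> (14.175,-1.506) [heading=338, draw]
Final: pos=(14.175,-1.506), heading=338, 8 segment(s) drawn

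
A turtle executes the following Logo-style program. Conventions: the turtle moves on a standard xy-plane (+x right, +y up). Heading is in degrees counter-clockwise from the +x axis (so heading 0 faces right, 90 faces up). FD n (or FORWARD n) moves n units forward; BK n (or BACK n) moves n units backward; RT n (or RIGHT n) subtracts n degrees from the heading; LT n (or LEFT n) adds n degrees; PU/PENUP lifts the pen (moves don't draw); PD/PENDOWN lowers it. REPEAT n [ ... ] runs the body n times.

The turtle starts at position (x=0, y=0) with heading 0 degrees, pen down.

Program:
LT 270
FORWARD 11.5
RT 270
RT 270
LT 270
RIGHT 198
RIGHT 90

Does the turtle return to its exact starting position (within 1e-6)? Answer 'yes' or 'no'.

Executing turtle program step by step:
Start: pos=(0,0), heading=0, pen down
LT 270: heading 0 -> 270
FD 11.5: (0,0) -> (0,-11.5) [heading=270, draw]
RT 270: heading 270 -> 0
RT 270: heading 0 -> 90
LT 270: heading 90 -> 0
RT 198: heading 0 -> 162
RT 90: heading 162 -> 72
Final: pos=(0,-11.5), heading=72, 1 segment(s) drawn

Start position: (0, 0)
Final position: (0, -11.5)
Distance = 11.5; >= 1e-6 -> NOT closed

Answer: no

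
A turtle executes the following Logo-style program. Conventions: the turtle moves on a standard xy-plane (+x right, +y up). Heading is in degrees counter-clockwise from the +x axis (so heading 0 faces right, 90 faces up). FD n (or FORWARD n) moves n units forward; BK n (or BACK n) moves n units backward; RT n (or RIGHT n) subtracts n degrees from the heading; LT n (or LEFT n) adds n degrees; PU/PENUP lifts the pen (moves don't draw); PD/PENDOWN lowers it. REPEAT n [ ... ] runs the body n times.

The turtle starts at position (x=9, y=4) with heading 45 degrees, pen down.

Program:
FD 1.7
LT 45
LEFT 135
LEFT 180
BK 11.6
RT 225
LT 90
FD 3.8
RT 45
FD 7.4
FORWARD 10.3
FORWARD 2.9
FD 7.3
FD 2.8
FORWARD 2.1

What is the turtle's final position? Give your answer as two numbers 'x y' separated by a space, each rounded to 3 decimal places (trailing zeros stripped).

Executing turtle program step by step:
Start: pos=(9,4), heading=45, pen down
FD 1.7: (9,4) -> (10.202,5.202) [heading=45, draw]
LT 45: heading 45 -> 90
LT 135: heading 90 -> 225
LT 180: heading 225 -> 45
BK 11.6: (10.202,5.202) -> (2,-3) [heading=45, draw]
RT 225: heading 45 -> 180
LT 90: heading 180 -> 270
FD 3.8: (2,-3) -> (2,-6.8) [heading=270, draw]
RT 45: heading 270 -> 225
FD 7.4: (2,-6.8) -> (-3.233,-12.033) [heading=225, draw]
FD 10.3: (-3.233,-12.033) -> (-10.516,-19.316) [heading=225, draw]
FD 2.9: (-10.516,-19.316) -> (-12.567,-21.367) [heading=225, draw]
FD 7.3: (-12.567,-21.367) -> (-17.729,-26.529) [heading=225, draw]
FD 2.8: (-17.729,-26.529) -> (-19.709,-28.509) [heading=225, draw]
FD 2.1: (-19.709,-28.509) -> (-21.193,-29.993) [heading=225, draw]
Final: pos=(-21.193,-29.993), heading=225, 9 segment(s) drawn

Answer: -21.193 -29.993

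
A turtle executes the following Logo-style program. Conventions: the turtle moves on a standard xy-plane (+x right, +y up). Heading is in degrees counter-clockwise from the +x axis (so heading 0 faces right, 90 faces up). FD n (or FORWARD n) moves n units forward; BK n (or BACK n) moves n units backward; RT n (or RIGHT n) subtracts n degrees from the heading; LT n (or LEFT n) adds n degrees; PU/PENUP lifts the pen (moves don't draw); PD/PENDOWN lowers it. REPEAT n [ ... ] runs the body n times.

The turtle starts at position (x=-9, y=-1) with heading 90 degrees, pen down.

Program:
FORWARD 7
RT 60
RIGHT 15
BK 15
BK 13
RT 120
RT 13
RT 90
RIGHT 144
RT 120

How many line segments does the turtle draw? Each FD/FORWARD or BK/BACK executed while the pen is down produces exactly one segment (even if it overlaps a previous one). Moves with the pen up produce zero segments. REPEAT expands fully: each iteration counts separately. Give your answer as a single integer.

Answer: 3

Derivation:
Executing turtle program step by step:
Start: pos=(-9,-1), heading=90, pen down
FD 7: (-9,-1) -> (-9,6) [heading=90, draw]
RT 60: heading 90 -> 30
RT 15: heading 30 -> 15
BK 15: (-9,6) -> (-23.489,2.118) [heading=15, draw]
BK 13: (-23.489,2.118) -> (-36.046,-1.247) [heading=15, draw]
RT 120: heading 15 -> 255
RT 13: heading 255 -> 242
RT 90: heading 242 -> 152
RT 144: heading 152 -> 8
RT 120: heading 8 -> 248
Final: pos=(-36.046,-1.247), heading=248, 3 segment(s) drawn
Segments drawn: 3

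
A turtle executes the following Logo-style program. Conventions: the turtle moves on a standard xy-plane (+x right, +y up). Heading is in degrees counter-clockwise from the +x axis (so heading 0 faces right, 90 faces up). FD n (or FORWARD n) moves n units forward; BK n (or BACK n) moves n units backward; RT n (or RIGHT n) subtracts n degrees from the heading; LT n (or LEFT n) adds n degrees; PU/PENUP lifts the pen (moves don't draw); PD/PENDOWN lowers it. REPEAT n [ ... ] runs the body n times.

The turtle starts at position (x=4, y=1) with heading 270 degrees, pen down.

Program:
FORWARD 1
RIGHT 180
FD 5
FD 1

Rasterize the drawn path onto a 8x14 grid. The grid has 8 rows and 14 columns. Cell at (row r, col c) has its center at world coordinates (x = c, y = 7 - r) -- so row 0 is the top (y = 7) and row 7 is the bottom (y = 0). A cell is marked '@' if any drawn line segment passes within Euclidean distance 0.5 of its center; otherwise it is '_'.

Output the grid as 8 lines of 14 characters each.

Answer: ______________
____@_________
____@_________
____@_________
____@_________
____@_________
____@_________
____@_________

Derivation:
Segment 0: (4,1) -> (4,0)
Segment 1: (4,0) -> (4,5)
Segment 2: (4,5) -> (4,6)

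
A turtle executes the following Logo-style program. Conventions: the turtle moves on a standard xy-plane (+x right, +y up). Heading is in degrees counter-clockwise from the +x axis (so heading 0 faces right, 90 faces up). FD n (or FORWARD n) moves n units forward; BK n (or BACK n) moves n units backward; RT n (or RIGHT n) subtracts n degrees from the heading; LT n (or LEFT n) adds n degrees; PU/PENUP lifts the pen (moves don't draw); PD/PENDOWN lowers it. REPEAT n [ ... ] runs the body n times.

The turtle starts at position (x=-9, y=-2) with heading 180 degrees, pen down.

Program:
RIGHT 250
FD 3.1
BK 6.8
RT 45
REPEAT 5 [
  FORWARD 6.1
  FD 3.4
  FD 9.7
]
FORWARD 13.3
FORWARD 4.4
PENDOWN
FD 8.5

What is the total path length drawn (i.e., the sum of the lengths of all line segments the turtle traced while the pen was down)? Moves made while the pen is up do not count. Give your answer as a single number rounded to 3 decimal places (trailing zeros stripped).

Answer: 132.1

Derivation:
Executing turtle program step by step:
Start: pos=(-9,-2), heading=180, pen down
RT 250: heading 180 -> 290
FD 3.1: (-9,-2) -> (-7.94,-4.913) [heading=290, draw]
BK 6.8: (-7.94,-4.913) -> (-10.265,1.477) [heading=290, draw]
RT 45: heading 290 -> 245
REPEAT 5 [
  -- iteration 1/5 --
  FD 6.1: (-10.265,1.477) -> (-12.843,-4.052) [heading=245, draw]
  FD 3.4: (-12.843,-4.052) -> (-14.28,-7.133) [heading=245, draw]
  FD 9.7: (-14.28,-7.133) -> (-18.38,-15.924) [heading=245, draw]
  -- iteration 2/5 --
  FD 6.1: (-18.38,-15.924) -> (-20.958,-21.453) [heading=245, draw]
  FD 3.4: (-20.958,-21.453) -> (-22.395,-24.534) [heading=245, draw]
  FD 9.7: (-22.395,-24.534) -> (-26.494,-33.325) [heading=245, draw]
  -- iteration 3/5 --
  FD 6.1: (-26.494,-33.325) -> (-29.072,-38.854) [heading=245, draw]
  FD 3.4: (-29.072,-38.854) -> (-30.509,-41.935) [heading=245, draw]
  FD 9.7: (-30.509,-41.935) -> (-34.608,-50.726) [heading=245, draw]
  -- iteration 4/5 --
  FD 6.1: (-34.608,-50.726) -> (-37.186,-56.255) [heading=245, draw]
  FD 3.4: (-37.186,-56.255) -> (-38.623,-59.336) [heading=245, draw]
  FD 9.7: (-38.623,-59.336) -> (-42.723,-68.128) [heading=245, draw]
  -- iteration 5/5 --
  FD 6.1: (-42.723,-68.128) -> (-45.301,-73.656) [heading=245, draw]
  FD 3.4: (-45.301,-73.656) -> (-46.737,-76.737) [heading=245, draw]
  FD 9.7: (-46.737,-76.737) -> (-50.837,-85.529) [heading=245, draw]
]
FD 13.3: (-50.837,-85.529) -> (-56.458,-97.583) [heading=245, draw]
FD 4.4: (-56.458,-97.583) -> (-58.317,-101.57) [heading=245, draw]
PD: pen down
FD 8.5: (-58.317,-101.57) -> (-61.909,-109.274) [heading=245, draw]
Final: pos=(-61.909,-109.274), heading=245, 20 segment(s) drawn

Segment lengths:
  seg 1: (-9,-2) -> (-7.94,-4.913), length = 3.1
  seg 2: (-7.94,-4.913) -> (-10.265,1.477), length = 6.8
  seg 3: (-10.265,1.477) -> (-12.843,-4.052), length = 6.1
  seg 4: (-12.843,-4.052) -> (-14.28,-7.133), length = 3.4
  seg 5: (-14.28,-7.133) -> (-18.38,-15.924), length = 9.7
  seg 6: (-18.38,-15.924) -> (-20.958,-21.453), length = 6.1
  seg 7: (-20.958,-21.453) -> (-22.395,-24.534), length = 3.4
  seg 8: (-22.395,-24.534) -> (-26.494,-33.325), length = 9.7
  seg 9: (-26.494,-33.325) -> (-29.072,-38.854), length = 6.1
  seg 10: (-29.072,-38.854) -> (-30.509,-41.935), length = 3.4
  seg 11: (-30.509,-41.935) -> (-34.608,-50.726), length = 9.7
  seg 12: (-34.608,-50.726) -> (-37.186,-56.255), length = 6.1
  seg 13: (-37.186,-56.255) -> (-38.623,-59.336), length = 3.4
  seg 14: (-38.623,-59.336) -> (-42.723,-68.128), length = 9.7
  seg 15: (-42.723,-68.128) -> (-45.301,-73.656), length = 6.1
  seg 16: (-45.301,-73.656) -> (-46.737,-76.737), length = 3.4
  seg 17: (-46.737,-76.737) -> (-50.837,-85.529), length = 9.7
  seg 18: (-50.837,-85.529) -> (-56.458,-97.583), length = 13.3
  seg 19: (-56.458,-97.583) -> (-58.317,-101.57), length = 4.4
  seg 20: (-58.317,-101.57) -> (-61.909,-109.274), length = 8.5
Total = 132.1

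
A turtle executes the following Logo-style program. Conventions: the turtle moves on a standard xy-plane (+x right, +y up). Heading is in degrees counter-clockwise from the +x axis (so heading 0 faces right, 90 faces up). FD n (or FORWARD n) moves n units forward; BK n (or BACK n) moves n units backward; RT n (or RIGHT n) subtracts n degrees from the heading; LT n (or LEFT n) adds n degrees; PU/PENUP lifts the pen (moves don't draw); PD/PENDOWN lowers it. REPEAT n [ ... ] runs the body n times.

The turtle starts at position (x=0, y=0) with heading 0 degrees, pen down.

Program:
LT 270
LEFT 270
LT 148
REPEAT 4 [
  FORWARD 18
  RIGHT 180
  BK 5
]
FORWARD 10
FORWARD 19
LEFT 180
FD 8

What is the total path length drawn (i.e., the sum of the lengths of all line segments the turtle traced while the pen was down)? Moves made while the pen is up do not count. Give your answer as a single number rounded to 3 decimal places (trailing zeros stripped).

Answer: 129

Derivation:
Executing turtle program step by step:
Start: pos=(0,0), heading=0, pen down
LT 270: heading 0 -> 270
LT 270: heading 270 -> 180
LT 148: heading 180 -> 328
REPEAT 4 [
  -- iteration 1/4 --
  FD 18: (0,0) -> (15.265,-9.539) [heading=328, draw]
  RT 180: heading 328 -> 148
  BK 5: (15.265,-9.539) -> (19.505,-12.188) [heading=148, draw]
  -- iteration 2/4 --
  FD 18: (19.505,-12.188) -> (4.24,-2.65) [heading=148, draw]
  RT 180: heading 148 -> 328
  BK 5: (4.24,-2.65) -> (0,0) [heading=328, draw]
  -- iteration 3/4 --
  FD 18: (0,0) -> (15.265,-9.539) [heading=328, draw]
  RT 180: heading 328 -> 148
  BK 5: (15.265,-9.539) -> (19.505,-12.188) [heading=148, draw]
  -- iteration 4/4 --
  FD 18: (19.505,-12.188) -> (4.24,-2.65) [heading=148, draw]
  RT 180: heading 148 -> 328
  BK 5: (4.24,-2.65) -> (0,0) [heading=328, draw]
]
FD 10: (0,0) -> (8.48,-5.299) [heading=328, draw]
FD 19: (8.48,-5.299) -> (24.593,-15.368) [heading=328, draw]
LT 180: heading 328 -> 148
FD 8: (24.593,-15.368) -> (17.809,-11.128) [heading=148, draw]
Final: pos=(17.809,-11.128), heading=148, 11 segment(s) drawn

Segment lengths:
  seg 1: (0,0) -> (15.265,-9.539), length = 18
  seg 2: (15.265,-9.539) -> (19.505,-12.188), length = 5
  seg 3: (19.505,-12.188) -> (4.24,-2.65), length = 18
  seg 4: (4.24,-2.65) -> (0,0), length = 5
  seg 5: (0,0) -> (15.265,-9.539), length = 18
  seg 6: (15.265,-9.539) -> (19.505,-12.188), length = 5
  seg 7: (19.505,-12.188) -> (4.24,-2.65), length = 18
  seg 8: (4.24,-2.65) -> (0,0), length = 5
  seg 9: (0,0) -> (8.48,-5.299), length = 10
  seg 10: (8.48,-5.299) -> (24.593,-15.368), length = 19
  seg 11: (24.593,-15.368) -> (17.809,-11.128), length = 8
Total = 129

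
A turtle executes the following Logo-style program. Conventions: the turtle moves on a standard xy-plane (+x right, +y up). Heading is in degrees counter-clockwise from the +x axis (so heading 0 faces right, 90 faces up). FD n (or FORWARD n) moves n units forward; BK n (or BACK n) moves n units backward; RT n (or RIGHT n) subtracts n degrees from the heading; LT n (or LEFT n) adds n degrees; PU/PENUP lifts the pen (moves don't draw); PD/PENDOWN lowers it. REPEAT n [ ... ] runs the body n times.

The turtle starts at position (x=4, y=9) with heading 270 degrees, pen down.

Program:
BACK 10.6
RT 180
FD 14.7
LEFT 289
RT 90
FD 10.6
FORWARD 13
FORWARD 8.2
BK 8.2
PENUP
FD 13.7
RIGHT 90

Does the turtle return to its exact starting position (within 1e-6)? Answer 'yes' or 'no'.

Executing turtle program step by step:
Start: pos=(4,9), heading=270, pen down
BK 10.6: (4,9) -> (4,19.6) [heading=270, draw]
RT 180: heading 270 -> 90
FD 14.7: (4,19.6) -> (4,34.3) [heading=90, draw]
LT 289: heading 90 -> 19
RT 90: heading 19 -> 289
FD 10.6: (4,34.3) -> (7.451,24.278) [heading=289, draw]
FD 13: (7.451,24.278) -> (11.683,11.986) [heading=289, draw]
FD 8.2: (11.683,11.986) -> (14.353,4.233) [heading=289, draw]
BK 8.2: (14.353,4.233) -> (11.683,11.986) [heading=289, draw]
PU: pen up
FD 13.7: (11.683,11.986) -> (16.144,-0.968) [heading=289, move]
RT 90: heading 289 -> 199
Final: pos=(16.144,-0.968), heading=199, 6 segment(s) drawn

Start position: (4, 9)
Final position: (16.144, -0.968)
Distance = 15.711; >= 1e-6 -> NOT closed

Answer: no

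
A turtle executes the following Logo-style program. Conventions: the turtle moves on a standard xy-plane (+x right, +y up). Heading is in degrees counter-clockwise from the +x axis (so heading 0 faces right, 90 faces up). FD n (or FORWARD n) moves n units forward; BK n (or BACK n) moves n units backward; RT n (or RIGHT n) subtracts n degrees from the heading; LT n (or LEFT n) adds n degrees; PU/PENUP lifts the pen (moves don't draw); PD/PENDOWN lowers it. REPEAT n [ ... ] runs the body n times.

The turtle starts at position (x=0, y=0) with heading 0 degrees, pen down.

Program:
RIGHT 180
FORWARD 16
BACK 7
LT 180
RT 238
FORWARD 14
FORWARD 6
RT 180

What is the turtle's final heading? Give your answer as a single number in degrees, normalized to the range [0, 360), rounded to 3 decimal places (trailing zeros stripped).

Executing turtle program step by step:
Start: pos=(0,0), heading=0, pen down
RT 180: heading 0 -> 180
FD 16: (0,0) -> (-16,0) [heading=180, draw]
BK 7: (-16,0) -> (-9,0) [heading=180, draw]
LT 180: heading 180 -> 0
RT 238: heading 0 -> 122
FD 14: (-9,0) -> (-16.419,11.873) [heading=122, draw]
FD 6: (-16.419,11.873) -> (-19.598,16.961) [heading=122, draw]
RT 180: heading 122 -> 302
Final: pos=(-19.598,16.961), heading=302, 4 segment(s) drawn

Answer: 302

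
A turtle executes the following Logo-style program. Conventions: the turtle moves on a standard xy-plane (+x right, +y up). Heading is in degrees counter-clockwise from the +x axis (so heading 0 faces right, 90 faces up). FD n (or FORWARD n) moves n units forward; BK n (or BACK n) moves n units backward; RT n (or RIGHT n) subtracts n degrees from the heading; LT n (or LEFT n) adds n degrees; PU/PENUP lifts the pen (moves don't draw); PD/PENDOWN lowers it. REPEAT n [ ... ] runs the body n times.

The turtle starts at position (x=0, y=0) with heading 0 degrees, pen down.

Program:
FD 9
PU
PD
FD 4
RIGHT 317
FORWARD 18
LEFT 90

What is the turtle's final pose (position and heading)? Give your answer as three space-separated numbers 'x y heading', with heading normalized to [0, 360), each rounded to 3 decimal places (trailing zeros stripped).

Answer: 26.164 12.276 133

Derivation:
Executing turtle program step by step:
Start: pos=(0,0), heading=0, pen down
FD 9: (0,0) -> (9,0) [heading=0, draw]
PU: pen up
PD: pen down
FD 4: (9,0) -> (13,0) [heading=0, draw]
RT 317: heading 0 -> 43
FD 18: (13,0) -> (26.164,12.276) [heading=43, draw]
LT 90: heading 43 -> 133
Final: pos=(26.164,12.276), heading=133, 3 segment(s) drawn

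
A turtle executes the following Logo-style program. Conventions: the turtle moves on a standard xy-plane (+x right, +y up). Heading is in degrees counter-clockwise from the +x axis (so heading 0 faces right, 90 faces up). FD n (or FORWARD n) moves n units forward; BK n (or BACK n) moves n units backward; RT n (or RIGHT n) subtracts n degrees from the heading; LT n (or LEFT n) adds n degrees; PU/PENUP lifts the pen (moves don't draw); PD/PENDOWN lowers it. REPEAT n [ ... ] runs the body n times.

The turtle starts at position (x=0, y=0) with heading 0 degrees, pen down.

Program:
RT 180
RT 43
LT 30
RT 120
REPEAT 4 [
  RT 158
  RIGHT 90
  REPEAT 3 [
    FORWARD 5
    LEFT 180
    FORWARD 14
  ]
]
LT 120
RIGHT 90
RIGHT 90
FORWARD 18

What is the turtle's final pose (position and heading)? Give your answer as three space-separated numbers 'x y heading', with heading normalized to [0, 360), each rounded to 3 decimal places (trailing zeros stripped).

Answer: -1.43 8.01 75

Derivation:
Executing turtle program step by step:
Start: pos=(0,0), heading=0, pen down
RT 180: heading 0 -> 180
RT 43: heading 180 -> 137
LT 30: heading 137 -> 167
RT 120: heading 167 -> 47
REPEAT 4 [
  -- iteration 1/4 --
  RT 158: heading 47 -> 249
  RT 90: heading 249 -> 159
  REPEAT 3 [
    -- iteration 1/3 --
    FD 5: (0,0) -> (-4.668,1.792) [heading=159, draw]
    LT 180: heading 159 -> 339
    FD 14: (-4.668,1.792) -> (8.402,-3.225) [heading=339, draw]
    -- iteration 2/3 --
    FD 5: (8.402,-3.225) -> (13.07,-5.017) [heading=339, draw]
    LT 180: heading 339 -> 159
    FD 14: (13.07,-5.017) -> (0,0) [heading=159, draw]
    -- iteration 3/3 --
    FD 5: (0,0) -> (-4.668,1.792) [heading=159, draw]
    LT 180: heading 159 -> 339
    FD 14: (-4.668,1.792) -> (8.402,-3.225) [heading=339, draw]
  ]
  -- iteration 2/4 --
  RT 158: heading 339 -> 181
  RT 90: heading 181 -> 91
  REPEAT 3 [
    -- iteration 1/3 --
    FD 5: (8.402,-3.225) -> (8.315,1.774) [heading=91, draw]
    LT 180: heading 91 -> 271
    FD 14: (8.315,1.774) -> (8.559,-12.224) [heading=271, draw]
    -- iteration 2/3 --
    FD 5: (8.559,-12.224) -> (8.647,-17.223) [heading=271, draw]
    LT 180: heading 271 -> 91
    FD 14: (8.647,-17.223) -> (8.402,-3.225) [heading=91, draw]
    -- iteration 3/3 --
    FD 5: (8.402,-3.225) -> (8.315,1.774) [heading=91, draw]
    LT 180: heading 91 -> 271
    FD 14: (8.315,1.774) -> (8.559,-12.224) [heading=271, draw]
  ]
  -- iteration 3/4 --
  RT 158: heading 271 -> 113
  RT 90: heading 113 -> 23
  REPEAT 3 [
    -- iteration 1/3 --
    FD 5: (8.559,-12.224) -> (13.162,-10.27) [heading=23, draw]
    LT 180: heading 23 -> 203
    FD 14: (13.162,-10.27) -> (0.275,-15.741) [heading=203, draw]
    -- iteration 2/3 --
    FD 5: (0.275,-15.741) -> (-4.328,-17.694) [heading=203, draw]
    LT 180: heading 203 -> 23
    FD 14: (-4.328,-17.694) -> (8.559,-12.224) [heading=23, draw]
    -- iteration 3/3 --
    FD 5: (8.559,-12.224) -> (13.162,-10.27) [heading=23, draw]
    LT 180: heading 23 -> 203
    FD 14: (13.162,-10.27) -> (0.275,-15.741) [heading=203, draw]
  ]
  -- iteration 4/4 --
  RT 158: heading 203 -> 45
  RT 90: heading 45 -> 315
  REPEAT 3 [
    -- iteration 1/3 --
    FD 5: (0.275,-15.741) -> (3.81,-19.276) [heading=315, draw]
    LT 180: heading 315 -> 135
    FD 14: (3.81,-19.276) -> (-6.089,-9.377) [heading=135, draw]
    -- iteration 2/3 --
    FD 5: (-6.089,-9.377) -> (-9.625,-5.841) [heading=135, draw]
    LT 180: heading 135 -> 315
    FD 14: (-9.625,-5.841) -> (0.275,-15.741) [heading=315, draw]
    -- iteration 3/3 --
    FD 5: (0.275,-15.741) -> (3.81,-19.276) [heading=315, draw]
    LT 180: heading 315 -> 135
    FD 14: (3.81,-19.276) -> (-6.089,-9.377) [heading=135, draw]
  ]
]
LT 120: heading 135 -> 255
RT 90: heading 255 -> 165
RT 90: heading 165 -> 75
FD 18: (-6.089,-9.377) -> (-1.43,8.01) [heading=75, draw]
Final: pos=(-1.43,8.01), heading=75, 25 segment(s) drawn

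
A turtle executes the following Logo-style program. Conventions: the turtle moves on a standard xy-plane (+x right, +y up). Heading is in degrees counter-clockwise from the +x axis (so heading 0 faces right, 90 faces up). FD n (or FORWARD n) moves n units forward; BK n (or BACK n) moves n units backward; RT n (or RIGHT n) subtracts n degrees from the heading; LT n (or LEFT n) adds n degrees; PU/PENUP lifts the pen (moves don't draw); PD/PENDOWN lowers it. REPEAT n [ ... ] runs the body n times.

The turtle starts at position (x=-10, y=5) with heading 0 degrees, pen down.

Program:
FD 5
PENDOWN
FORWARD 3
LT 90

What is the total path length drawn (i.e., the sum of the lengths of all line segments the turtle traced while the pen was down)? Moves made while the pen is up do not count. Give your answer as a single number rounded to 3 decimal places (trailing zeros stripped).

Executing turtle program step by step:
Start: pos=(-10,5), heading=0, pen down
FD 5: (-10,5) -> (-5,5) [heading=0, draw]
PD: pen down
FD 3: (-5,5) -> (-2,5) [heading=0, draw]
LT 90: heading 0 -> 90
Final: pos=(-2,5), heading=90, 2 segment(s) drawn

Segment lengths:
  seg 1: (-10,5) -> (-5,5), length = 5
  seg 2: (-5,5) -> (-2,5), length = 3
Total = 8

Answer: 8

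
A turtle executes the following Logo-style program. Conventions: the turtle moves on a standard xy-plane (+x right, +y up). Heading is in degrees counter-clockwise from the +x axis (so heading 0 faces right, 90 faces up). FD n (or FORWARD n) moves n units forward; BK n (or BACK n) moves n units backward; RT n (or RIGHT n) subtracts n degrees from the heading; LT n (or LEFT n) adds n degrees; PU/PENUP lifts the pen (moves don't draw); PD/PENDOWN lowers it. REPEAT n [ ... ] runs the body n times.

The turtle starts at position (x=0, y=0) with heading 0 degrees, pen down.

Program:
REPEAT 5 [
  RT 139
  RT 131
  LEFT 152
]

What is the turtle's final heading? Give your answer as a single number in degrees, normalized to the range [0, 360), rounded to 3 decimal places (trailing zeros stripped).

Answer: 130

Derivation:
Executing turtle program step by step:
Start: pos=(0,0), heading=0, pen down
REPEAT 5 [
  -- iteration 1/5 --
  RT 139: heading 0 -> 221
  RT 131: heading 221 -> 90
  LT 152: heading 90 -> 242
  -- iteration 2/5 --
  RT 139: heading 242 -> 103
  RT 131: heading 103 -> 332
  LT 152: heading 332 -> 124
  -- iteration 3/5 --
  RT 139: heading 124 -> 345
  RT 131: heading 345 -> 214
  LT 152: heading 214 -> 6
  -- iteration 4/5 --
  RT 139: heading 6 -> 227
  RT 131: heading 227 -> 96
  LT 152: heading 96 -> 248
  -- iteration 5/5 --
  RT 139: heading 248 -> 109
  RT 131: heading 109 -> 338
  LT 152: heading 338 -> 130
]
Final: pos=(0,0), heading=130, 0 segment(s) drawn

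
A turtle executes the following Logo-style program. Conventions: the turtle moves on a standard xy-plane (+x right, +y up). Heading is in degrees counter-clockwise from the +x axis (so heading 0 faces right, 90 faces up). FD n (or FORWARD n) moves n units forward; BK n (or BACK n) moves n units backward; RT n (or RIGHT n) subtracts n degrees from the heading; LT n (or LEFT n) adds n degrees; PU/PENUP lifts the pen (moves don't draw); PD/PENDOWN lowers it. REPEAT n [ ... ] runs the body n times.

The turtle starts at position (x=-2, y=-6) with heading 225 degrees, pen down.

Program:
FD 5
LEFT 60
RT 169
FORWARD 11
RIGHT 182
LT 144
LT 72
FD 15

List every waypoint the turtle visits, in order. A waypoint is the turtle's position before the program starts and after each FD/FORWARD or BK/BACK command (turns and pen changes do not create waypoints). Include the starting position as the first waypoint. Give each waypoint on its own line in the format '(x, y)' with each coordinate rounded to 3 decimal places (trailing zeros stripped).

Answer: (-2, -6)
(-5.536, -9.536)
(-10.358, 0.351)
(-23.348, 7.851)

Derivation:
Executing turtle program step by step:
Start: pos=(-2,-6), heading=225, pen down
FD 5: (-2,-6) -> (-5.536,-9.536) [heading=225, draw]
LT 60: heading 225 -> 285
RT 169: heading 285 -> 116
FD 11: (-5.536,-9.536) -> (-10.358,0.351) [heading=116, draw]
RT 182: heading 116 -> 294
LT 144: heading 294 -> 78
LT 72: heading 78 -> 150
FD 15: (-10.358,0.351) -> (-23.348,7.851) [heading=150, draw]
Final: pos=(-23.348,7.851), heading=150, 3 segment(s) drawn
Waypoints (4 total):
(-2, -6)
(-5.536, -9.536)
(-10.358, 0.351)
(-23.348, 7.851)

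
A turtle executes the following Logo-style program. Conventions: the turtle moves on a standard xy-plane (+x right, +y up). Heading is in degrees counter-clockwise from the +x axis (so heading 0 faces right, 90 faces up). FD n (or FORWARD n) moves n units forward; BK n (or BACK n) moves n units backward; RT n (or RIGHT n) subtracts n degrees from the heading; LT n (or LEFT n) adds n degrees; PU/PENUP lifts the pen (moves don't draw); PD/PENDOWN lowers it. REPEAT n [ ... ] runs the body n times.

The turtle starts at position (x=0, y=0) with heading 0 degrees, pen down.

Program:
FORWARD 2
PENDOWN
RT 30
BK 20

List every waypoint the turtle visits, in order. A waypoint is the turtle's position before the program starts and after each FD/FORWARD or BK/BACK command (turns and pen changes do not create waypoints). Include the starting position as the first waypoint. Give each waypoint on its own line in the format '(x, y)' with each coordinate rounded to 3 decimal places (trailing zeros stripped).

Executing turtle program step by step:
Start: pos=(0,0), heading=0, pen down
FD 2: (0,0) -> (2,0) [heading=0, draw]
PD: pen down
RT 30: heading 0 -> 330
BK 20: (2,0) -> (-15.321,10) [heading=330, draw]
Final: pos=(-15.321,10), heading=330, 2 segment(s) drawn
Waypoints (3 total):
(0, 0)
(2, 0)
(-15.321, 10)

Answer: (0, 0)
(2, 0)
(-15.321, 10)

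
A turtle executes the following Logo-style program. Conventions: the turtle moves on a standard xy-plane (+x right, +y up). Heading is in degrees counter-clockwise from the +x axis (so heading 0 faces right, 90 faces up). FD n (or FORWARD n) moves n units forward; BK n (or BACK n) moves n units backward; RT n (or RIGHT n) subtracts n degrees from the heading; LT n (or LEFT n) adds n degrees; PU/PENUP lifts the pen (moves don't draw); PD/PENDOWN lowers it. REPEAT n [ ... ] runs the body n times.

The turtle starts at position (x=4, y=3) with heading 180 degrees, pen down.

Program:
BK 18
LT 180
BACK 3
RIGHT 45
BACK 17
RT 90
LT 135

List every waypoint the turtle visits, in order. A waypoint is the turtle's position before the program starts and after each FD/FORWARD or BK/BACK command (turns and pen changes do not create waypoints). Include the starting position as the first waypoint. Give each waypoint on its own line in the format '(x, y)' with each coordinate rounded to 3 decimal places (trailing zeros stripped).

Executing turtle program step by step:
Start: pos=(4,3), heading=180, pen down
BK 18: (4,3) -> (22,3) [heading=180, draw]
LT 180: heading 180 -> 0
BK 3: (22,3) -> (19,3) [heading=0, draw]
RT 45: heading 0 -> 315
BK 17: (19,3) -> (6.979,15.021) [heading=315, draw]
RT 90: heading 315 -> 225
LT 135: heading 225 -> 0
Final: pos=(6.979,15.021), heading=0, 3 segment(s) drawn
Waypoints (4 total):
(4, 3)
(22, 3)
(19, 3)
(6.979, 15.021)

Answer: (4, 3)
(22, 3)
(19, 3)
(6.979, 15.021)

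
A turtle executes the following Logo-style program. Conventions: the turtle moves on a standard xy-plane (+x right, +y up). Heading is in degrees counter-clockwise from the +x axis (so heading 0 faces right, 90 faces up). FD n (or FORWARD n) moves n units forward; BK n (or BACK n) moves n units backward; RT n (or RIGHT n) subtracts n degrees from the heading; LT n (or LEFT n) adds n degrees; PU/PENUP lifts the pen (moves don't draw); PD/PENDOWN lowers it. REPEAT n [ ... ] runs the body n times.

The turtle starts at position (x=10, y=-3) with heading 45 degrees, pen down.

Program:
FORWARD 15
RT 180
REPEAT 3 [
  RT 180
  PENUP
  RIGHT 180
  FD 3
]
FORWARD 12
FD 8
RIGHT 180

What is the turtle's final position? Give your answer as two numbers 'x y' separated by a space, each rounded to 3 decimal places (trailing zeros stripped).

Answer: 0.101 -12.899

Derivation:
Executing turtle program step by step:
Start: pos=(10,-3), heading=45, pen down
FD 15: (10,-3) -> (20.607,7.607) [heading=45, draw]
RT 180: heading 45 -> 225
REPEAT 3 [
  -- iteration 1/3 --
  RT 180: heading 225 -> 45
  PU: pen up
  RT 180: heading 45 -> 225
  FD 3: (20.607,7.607) -> (18.485,5.485) [heading=225, move]
  -- iteration 2/3 --
  RT 180: heading 225 -> 45
  PU: pen up
  RT 180: heading 45 -> 225
  FD 3: (18.485,5.485) -> (16.364,3.364) [heading=225, move]
  -- iteration 3/3 --
  RT 180: heading 225 -> 45
  PU: pen up
  RT 180: heading 45 -> 225
  FD 3: (16.364,3.364) -> (14.243,1.243) [heading=225, move]
]
FD 12: (14.243,1.243) -> (5.757,-7.243) [heading=225, move]
FD 8: (5.757,-7.243) -> (0.101,-12.899) [heading=225, move]
RT 180: heading 225 -> 45
Final: pos=(0.101,-12.899), heading=45, 1 segment(s) drawn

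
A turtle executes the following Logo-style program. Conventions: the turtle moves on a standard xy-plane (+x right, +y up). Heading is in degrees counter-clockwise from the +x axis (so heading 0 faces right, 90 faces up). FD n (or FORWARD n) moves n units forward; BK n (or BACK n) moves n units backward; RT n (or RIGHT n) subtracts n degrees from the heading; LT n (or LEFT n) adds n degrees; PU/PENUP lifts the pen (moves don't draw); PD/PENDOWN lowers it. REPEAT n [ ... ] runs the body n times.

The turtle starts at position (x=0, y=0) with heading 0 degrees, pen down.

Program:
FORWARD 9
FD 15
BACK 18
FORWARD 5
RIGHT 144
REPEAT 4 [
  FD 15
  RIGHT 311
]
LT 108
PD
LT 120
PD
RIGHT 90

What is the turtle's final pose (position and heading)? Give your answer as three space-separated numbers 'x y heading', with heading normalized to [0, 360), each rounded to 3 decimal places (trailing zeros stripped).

Answer: 22.957 -33.765 190

Derivation:
Executing turtle program step by step:
Start: pos=(0,0), heading=0, pen down
FD 9: (0,0) -> (9,0) [heading=0, draw]
FD 15: (9,0) -> (24,0) [heading=0, draw]
BK 18: (24,0) -> (6,0) [heading=0, draw]
FD 5: (6,0) -> (11,0) [heading=0, draw]
RT 144: heading 0 -> 216
REPEAT 4 [
  -- iteration 1/4 --
  FD 15: (11,0) -> (-1.135,-8.817) [heading=216, draw]
  RT 311: heading 216 -> 265
  -- iteration 2/4 --
  FD 15: (-1.135,-8.817) -> (-2.443,-23.76) [heading=265, draw]
  RT 311: heading 265 -> 314
  -- iteration 3/4 --
  FD 15: (-2.443,-23.76) -> (7.977,-34.55) [heading=314, draw]
  RT 311: heading 314 -> 3
  -- iteration 4/4 --
  FD 15: (7.977,-34.55) -> (22.957,-33.765) [heading=3, draw]
  RT 311: heading 3 -> 52
]
LT 108: heading 52 -> 160
PD: pen down
LT 120: heading 160 -> 280
PD: pen down
RT 90: heading 280 -> 190
Final: pos=(22.957,-33.765), heading=190, 8 segment(s) drawn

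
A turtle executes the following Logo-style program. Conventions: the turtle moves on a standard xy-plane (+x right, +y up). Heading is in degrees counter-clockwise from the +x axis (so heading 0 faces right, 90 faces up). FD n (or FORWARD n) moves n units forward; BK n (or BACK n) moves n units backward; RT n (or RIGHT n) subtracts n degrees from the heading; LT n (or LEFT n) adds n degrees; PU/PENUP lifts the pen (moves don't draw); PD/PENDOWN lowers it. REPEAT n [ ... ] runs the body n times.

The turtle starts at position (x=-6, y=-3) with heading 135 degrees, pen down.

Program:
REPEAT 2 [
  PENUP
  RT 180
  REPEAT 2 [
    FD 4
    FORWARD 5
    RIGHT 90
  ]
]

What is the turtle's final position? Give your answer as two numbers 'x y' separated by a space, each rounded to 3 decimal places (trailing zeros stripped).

Answer: -6 -28.456

Derivation:
Executing turtle program step by step:
Start: pos=(-6,-3), heading=135, pen down
REPEAT 2 [
  -- iteration 1/2 --
  PU: pen up
  RT 180: heading 135 -> 315
  REPEAT 2 [
    -- iteration 1/2 --
    FD 4: (-6,-3) -> (-3.172,-5.828) [heading=315, move]
    FD 5: (-3.172,-5.828) -> (0.364,-9.364) [heading=315, move]
    RT 90: heading 315 -> 225
    -- iteration 2/2 --
    FD 4: (0.364,-9.364) -> (-2.464,-12.192) [heading=225, move]
    FD 5: (-2.464,-12.192) -> (-6,-15.728) [heading=225, move]
    RT 90: heading 225 -> 135
  ]
  -- iteration 2/2 --
  PU: pen up
  RT 180: heading 135 -> 315
  REPEAT 2 [
    -- iteration 1/2 --
    FD 4: (-6,-15.728) -> (-3.172,-18.556) [heading=315, move]
    FD 5: (-3.172,-18.556) -> (0.364,-22.092) [heading=315, move]
    RT 90: heading 315 -> 225
    -- iteration 2/2 --
    FD 4: (0.364,-22.092) -> (-2.464,-24.92) [heading=225, move]
    FD 5: (-2.464,-24.92) -> (-6,-28.456) [heading=225, move]
    RT 90: heading 225 -> 135
  ]
]
Final: pos=(-6,-28.456), heading=135, 0 segment(s) drawn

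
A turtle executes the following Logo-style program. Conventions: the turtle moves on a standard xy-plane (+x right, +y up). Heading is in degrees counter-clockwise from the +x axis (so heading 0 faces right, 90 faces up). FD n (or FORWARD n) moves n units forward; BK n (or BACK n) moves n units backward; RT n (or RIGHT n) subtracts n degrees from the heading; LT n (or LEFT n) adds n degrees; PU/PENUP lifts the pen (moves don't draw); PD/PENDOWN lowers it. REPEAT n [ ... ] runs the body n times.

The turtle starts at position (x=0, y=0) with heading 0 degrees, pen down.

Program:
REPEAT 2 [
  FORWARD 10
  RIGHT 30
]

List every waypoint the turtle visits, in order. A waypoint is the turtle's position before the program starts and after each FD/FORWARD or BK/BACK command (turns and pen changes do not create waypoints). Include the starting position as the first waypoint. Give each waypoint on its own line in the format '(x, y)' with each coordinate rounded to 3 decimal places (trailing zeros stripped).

Executing turtle program step by step:
Start: pos=(0,0), heading=0, pen down
REPEAT 2 [
  -- iteration 1/2 --
  FD 10: (0,0) -> (10,0) [heading=0, draw]
  RT 30: heading 0 -> 330
  -- iteration 2/2 --
  FD 10: (10,0) -> (18.66,-5) [heading=330, draw]
  RT 30: heading 330 -> 300
]
Final: pos=(18.66,-5), heading=300, 2 segment(s) drawn
Waypoints (3 total):
(0, 0)
(10, 0)
(18.66, -5)

Answer: (0, 0)
(10, 0)
(18.66, -5)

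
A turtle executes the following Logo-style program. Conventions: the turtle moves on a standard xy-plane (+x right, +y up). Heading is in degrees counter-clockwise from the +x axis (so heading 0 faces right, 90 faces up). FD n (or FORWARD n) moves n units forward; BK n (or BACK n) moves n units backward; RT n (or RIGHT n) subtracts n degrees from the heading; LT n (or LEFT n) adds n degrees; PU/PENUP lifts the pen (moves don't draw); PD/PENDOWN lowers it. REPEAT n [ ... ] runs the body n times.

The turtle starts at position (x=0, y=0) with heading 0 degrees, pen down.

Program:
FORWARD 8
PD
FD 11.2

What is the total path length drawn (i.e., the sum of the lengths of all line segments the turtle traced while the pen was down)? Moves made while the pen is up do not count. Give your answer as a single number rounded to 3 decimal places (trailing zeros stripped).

Answer: 19.2

Derivation:
Executing turtle program step by step:
Start: pos=(0,0), heading=0, pen down
FD 8: (0,0) -> (8,0) [heading=0, draw]
PD: pen down
FD 11.2: (8,0) -> (19.2,0) [heading=0, draw]
Final: pos=(19.2,0), heading=0, 2 segment(s) drawn

Segment lengths:
  seg 1: (0,0) -> (8,0), length = 8
  seg 2: (8,0) -> (19.2,0), length = 11.2
Total = 19.2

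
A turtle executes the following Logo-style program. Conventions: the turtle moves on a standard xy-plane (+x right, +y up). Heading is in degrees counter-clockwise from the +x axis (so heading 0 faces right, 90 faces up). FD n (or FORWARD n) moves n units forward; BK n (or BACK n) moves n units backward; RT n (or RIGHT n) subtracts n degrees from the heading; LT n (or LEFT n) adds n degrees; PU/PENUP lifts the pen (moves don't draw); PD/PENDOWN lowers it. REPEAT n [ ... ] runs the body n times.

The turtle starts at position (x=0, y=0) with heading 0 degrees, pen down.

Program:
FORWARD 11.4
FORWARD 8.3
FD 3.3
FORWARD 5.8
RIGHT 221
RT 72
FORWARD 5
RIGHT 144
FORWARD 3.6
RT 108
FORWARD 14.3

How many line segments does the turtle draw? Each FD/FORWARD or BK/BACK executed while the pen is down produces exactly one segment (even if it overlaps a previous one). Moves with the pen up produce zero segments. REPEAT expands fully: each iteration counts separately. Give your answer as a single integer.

Executing turtle program step by step:
Start: pos=(0,0), heading=0, pen down
FD 11.4: (0,0) -> (11.4,0) [heading=0, draw]
FD 8.3: (11.4,0) -> (19.7,0) [heading=0, draw]
FD 3.3: (19.7,0) -> (23,0) [heading=0, draw]
FD 5.8: (23,0) -> (28.8,0) [heading=0, draw]
RT 221: heading 0 -> 139
RT 72: heading 139 -> 67
FD 5: (28.8,0) -> (30.754,4.603) [heading=67, draw]
RT 144: heading 67 -> 283
FD 3.6: (30.754,4.603) -> (31.563,1.095) [heading=283, draw]
RT 108: heading 283 -> 175
FD 14.3: (31.563,1.095) -> (17.318,2.341) [heading=175, draw]
Final: pos=(17.318,2.341), heading=175, 7 segment(s) drawn
Segments drawn: 7

Answer: 7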